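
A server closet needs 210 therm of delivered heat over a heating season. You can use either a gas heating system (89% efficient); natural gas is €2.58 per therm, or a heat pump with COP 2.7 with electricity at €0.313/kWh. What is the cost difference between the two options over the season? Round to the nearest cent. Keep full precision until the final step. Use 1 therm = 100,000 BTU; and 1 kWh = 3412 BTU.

Heat load = 210 therm × 100,000 = 21,000,000 BTU
Gas: input = 21,000,000 / 0.89 = 23,595,506 BTU = 236 therm → 236 × €2.58 = €608.76
Heat pump: 21,000,000 BTU / 3412 = 6,155 kWh heat; / 2.7 = 2,280 kWh in → × €0.313 = €713.49
Difference = |€608.76 − €713.49| = €104.73

€104.73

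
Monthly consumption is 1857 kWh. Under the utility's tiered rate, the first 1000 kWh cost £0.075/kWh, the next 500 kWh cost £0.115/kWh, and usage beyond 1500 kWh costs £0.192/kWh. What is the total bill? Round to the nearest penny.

First 1000 kWh × £0.075 = £75.00
Next 500 kWh × £0.115 = £57.50
Remaining 357 kWh × £0.192 = £68.54
Total = £201.04

£201.04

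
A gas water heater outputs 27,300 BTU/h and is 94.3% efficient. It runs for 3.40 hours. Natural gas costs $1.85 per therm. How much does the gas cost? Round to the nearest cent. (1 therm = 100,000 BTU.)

$1.82

Heat delivered = 27,300 BTU/h × 3.40 h = 92,820 BTU
Gas input = 92,820 / 0.943 = 98,431 BTU
= 98,431 / 100,000 = 0.9843 therm
Cost = 0.9843 × $1.85/therm = $1.82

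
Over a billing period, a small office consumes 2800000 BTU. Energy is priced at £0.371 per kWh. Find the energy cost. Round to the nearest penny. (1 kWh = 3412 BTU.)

2800000 BTU × (0.00029308 kWh/BTU) = 820.6 kWh
Cost = 820.6 kWh × £0.371/kWh = £304.45

£304.45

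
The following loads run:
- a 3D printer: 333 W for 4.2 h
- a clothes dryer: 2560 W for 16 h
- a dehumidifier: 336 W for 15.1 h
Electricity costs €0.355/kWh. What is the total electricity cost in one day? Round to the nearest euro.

€17

3D printer: 333 W × 4.2 h = 1,399 Wh = 1.399 kWh
clothes dryer: 2560 W × 16 h = 40,960 Wh = 40.96 kWh
dehumidifier: 336 W × 15.1 h = 5,074 Wh = 5.074 kWh
Total energy = 1.399 + 40.96 + 5.074 = 47.43 kWh
Cost = 47.43 kWh × €0.355 = €16.84 ≈ €17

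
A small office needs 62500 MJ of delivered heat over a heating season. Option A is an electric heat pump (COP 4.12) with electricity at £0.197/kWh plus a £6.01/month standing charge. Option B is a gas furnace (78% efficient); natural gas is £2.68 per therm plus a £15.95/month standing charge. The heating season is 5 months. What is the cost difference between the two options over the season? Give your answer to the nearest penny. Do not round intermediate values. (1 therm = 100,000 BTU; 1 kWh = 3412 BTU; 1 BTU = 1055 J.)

Heat load = 62500 MJ = 62,500,000,000 J / 1055 = 59,241,706 BTU
Gas: input = 59,241,706 / 0.780 = 75,950,905 BTU = 759.5 therm → 759.5 × £2.68 = £2,035.48; + 5 × £15.95 standing = £2,115.23
Heat pump: 59,241,706 BTU / 3412 = 17,360 kWh heat; / 4.12 = 4,214 kWh in → × £0.197 = £830.21; + 5 × £6.01 standing = £860.26
Difference = |£2,115.23 − £860.26| = £1,254.98

£1254.98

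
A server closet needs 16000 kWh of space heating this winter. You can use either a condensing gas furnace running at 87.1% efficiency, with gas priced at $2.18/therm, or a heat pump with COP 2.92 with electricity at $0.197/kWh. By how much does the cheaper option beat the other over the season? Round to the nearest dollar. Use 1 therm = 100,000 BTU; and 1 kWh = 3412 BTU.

Heat load = 16000 kWh × 3412 = 54,592,000 BTU
Gas: input = 54,592,000 / 0.871 = 62,677,382 BTU = 626.8 therm → 626.8 × $2.18 = $1,366.37
Heat pump: 54,592,000 BTU / 3412 = 16,000 kWh heat; / 2.92 = 5,479 kWh in → × $0.197 = $1,079.45
Difference = |$1,366.37 − $1,079.45| = $286.91 ≈ $287

$287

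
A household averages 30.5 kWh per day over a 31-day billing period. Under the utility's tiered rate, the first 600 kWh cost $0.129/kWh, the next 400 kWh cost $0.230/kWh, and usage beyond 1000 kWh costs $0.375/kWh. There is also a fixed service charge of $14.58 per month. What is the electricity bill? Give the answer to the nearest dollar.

Usage = 30.5 kWh/day × 31 days = 945.5 kWh
First 600 kWh × $0.129 = $77.40
Next 345.5 kWh × $0.230 = $79.47
Remaining tier: 0 kWh (not reached)
Energy charge = $156.87; + service $14.58 = $171.45 ≈ $171

$171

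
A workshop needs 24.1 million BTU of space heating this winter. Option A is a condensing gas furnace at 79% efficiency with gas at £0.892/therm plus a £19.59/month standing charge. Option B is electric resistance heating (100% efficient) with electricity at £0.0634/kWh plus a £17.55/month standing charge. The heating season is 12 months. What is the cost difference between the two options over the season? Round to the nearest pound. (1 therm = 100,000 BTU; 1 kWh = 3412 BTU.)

£151

Heat load = 24.1 × 10⁶ BTU = 24,100,000 BTU
Gas: input = 24,100,000 / 0.79 = 30,506,329 BTU = 305.1 therm → 305.1 × £0.892 = £272.12; + 12 × £19.59 standing = £507.20
Electric: 24,100,000 BTU / 3412 = 7,063 kWh → × £0.0634 = £447.81; + 12 × £17.55 standing = £658.41
Difference = |£507.20 − £658.41| = £151.22 ≈ £151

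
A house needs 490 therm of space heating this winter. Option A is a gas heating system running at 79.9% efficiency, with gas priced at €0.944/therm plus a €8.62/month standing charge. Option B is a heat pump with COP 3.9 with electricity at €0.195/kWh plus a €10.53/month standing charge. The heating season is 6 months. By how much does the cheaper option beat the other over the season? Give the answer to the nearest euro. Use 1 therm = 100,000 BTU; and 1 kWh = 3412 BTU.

Heat load = 490 therm × 100,000 = 49,000,000 BTU
Gas: input = 49,000,000 / 0.799 = 61,326,658 BTU = 613.3 therm → 613.3 × €0.944 = €578.92; + 6 × €8.62 standing = €630.64
Heat pump: 49,000,000 BTU / 3412 = 14,360 kWh heat; / 3.9 = 3,682 kWh in → × €0.195 = €718.05; + 6 × €10.53 standing = €781.23
Difference = |€630.64 − €781.23| = €150.59 ≈ €151

€151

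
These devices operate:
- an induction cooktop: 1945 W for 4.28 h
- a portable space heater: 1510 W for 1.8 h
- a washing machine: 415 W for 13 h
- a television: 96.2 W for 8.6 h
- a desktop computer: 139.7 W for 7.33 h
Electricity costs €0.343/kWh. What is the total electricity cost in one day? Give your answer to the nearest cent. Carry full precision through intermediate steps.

€6.27

induction cooktop: 1945 W × 4.28 h = 8,325 Wh = 8.325 kWh
portable space heater: 1510 W × 1.8 h = 2,718 Wh = 2.718 kWh
washing machine: 415 W × 13 h = 5,395 Wh = 5.395 kWh
television: 96.2 W × 8.6 h = 827 Wh = 0.8273 kWh
desktop computer: 139.7 W × 7.33 h = 1,024 Wh = 1.024 kWh
Total energy = 8.325 + 2.718 + 5.395 + 0.8273 + 1.024 = 18.29 kWh
Cost = 18.29 kWh × €0.343 = €6.27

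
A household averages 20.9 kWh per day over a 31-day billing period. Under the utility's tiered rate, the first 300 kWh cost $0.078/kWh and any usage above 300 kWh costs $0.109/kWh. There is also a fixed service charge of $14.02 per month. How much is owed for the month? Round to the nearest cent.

Usage = 20.9 kWh/day × 31 days = 647.9 kWh
First 300 kWh × $0.078 = $23.40
Remaining 347.9 kWh × $0.109 = $37.92
Energy charge = $61.32; + service $14.02 = $75.34

$75.34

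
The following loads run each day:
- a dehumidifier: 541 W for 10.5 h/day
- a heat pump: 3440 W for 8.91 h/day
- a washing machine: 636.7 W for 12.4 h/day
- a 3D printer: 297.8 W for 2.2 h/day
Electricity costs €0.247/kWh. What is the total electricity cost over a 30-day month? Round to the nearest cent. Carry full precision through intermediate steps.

€332.57

dehumidifier: 541 W × 10.5 h × 30 d = 170,415 Wh = 170.4 kWh
heat pump: 3440 W × 8.91 h × 30 d = 919,512 Wh = 919.5 kWh
washing machine: 636.7 W × 12.4 h × 30 d = 236,852 Wh = 236.9 kWh
3D printer: 297.8 W × 2.2 h × 30 d = 19,655 Wh = 19.65 kWh
Total energy = 170.4 + 919.5 + 236.9 + 19.65 = 1,346 kWh
Cost = 1,346 kWh × €0.247 = €332.57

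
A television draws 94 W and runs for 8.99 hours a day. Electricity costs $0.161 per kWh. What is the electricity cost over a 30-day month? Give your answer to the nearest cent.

Energy = 94 W × 8.99 h/day × 30 days = 25,352 Wh = 25.35 kWh
Cost = 25.35 kWh × $0.161/kWh = $4.08

$4.08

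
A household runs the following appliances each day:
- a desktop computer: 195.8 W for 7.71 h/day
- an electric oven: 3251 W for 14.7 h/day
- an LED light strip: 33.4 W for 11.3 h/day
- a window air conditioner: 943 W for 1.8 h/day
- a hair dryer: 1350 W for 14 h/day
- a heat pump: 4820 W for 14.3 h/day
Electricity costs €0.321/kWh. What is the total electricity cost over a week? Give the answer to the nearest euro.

desktop computer: 195.8 W × 7.71 h × 7 d = 10,567 Wh = 10.57 kWh
electric oven: 3251 W × 14.7 h × 7 d = 334,528 Wh = 334.5 kWh
LED light strip: 33.4 W × 11.3 h × 7 d = 2,642 Wh = 2.642 kWh
window air conditioner: 943 W × 1.8 h × 7 d = 11,882 Wh = 11.88 kWh
hair dryer: 1350 W × 14 h × 7 d = 132,300 Wh = 132.3 kWh
heat pump: 4820 W × 14.3 h × 7 d = 482,482 Wh = 482.5 kWh
Total energy = 10.57 + 334.5 + 2.642 + 11.88 + 132.3 + 482.5 = 974.4 kWh
Cost = 974.4 kWh × €0.321 = €312.78 ≈ €313

€313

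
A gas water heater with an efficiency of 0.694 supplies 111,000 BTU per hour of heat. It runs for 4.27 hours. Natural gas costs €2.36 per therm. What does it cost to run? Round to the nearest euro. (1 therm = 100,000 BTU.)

Heat delivered = 111,000 BTU/h × 4.27 h = 473,970 BTU
Gas input = 473,970 / 0.694 = 682,954 BTU
= 682,954 / 100,000 = 6.83 therm
Cost = 6.83 × €2.36/therm = €16.12 ≈ €16

€16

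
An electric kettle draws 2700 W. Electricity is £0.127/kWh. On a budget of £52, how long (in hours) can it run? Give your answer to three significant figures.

Energy budget = £52 / £0.127 per kWh = 409.4 kWh = 409,449 Wh
Runtime = 409,449 Wh / 2700 W = 151.6 h

152 h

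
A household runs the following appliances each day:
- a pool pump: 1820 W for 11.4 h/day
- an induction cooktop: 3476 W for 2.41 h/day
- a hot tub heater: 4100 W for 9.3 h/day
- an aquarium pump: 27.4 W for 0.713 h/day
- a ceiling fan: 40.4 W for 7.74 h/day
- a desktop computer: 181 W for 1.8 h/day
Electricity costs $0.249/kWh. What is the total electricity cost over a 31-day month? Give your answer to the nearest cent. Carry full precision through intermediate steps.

$524.22

pool pump: 1820 W × 11.4 h × 31 d = 643,188 Wh = 643.2 kWh
induction cooktop: 3476 W × 2.41 h × 31 d = 259,692 Wh = 259.7 kWh
hot tub heater: 4100 W × 9.3 h × 31 d = 1,182,030 Wh = 1,182 kWh
aquarium pump: 27.4 W × 0.713 h × 31 d = 606 Wh = 0.6056 kWh
ceiling fan: 40.4 W × 7.74 h × 31 d = 9,694 Wh = 9.694 kWh
desktop computer: 181 W × 1.8 h × 31 d = 10,100 Wh = 10.1 kWh
Total energy = 643.2 + 259.7 + 1,182 + 0.6056 + 9.694 + 10.1 = 2,105 kWh
Cost = 2,105 kWh × $0.249 = $524.22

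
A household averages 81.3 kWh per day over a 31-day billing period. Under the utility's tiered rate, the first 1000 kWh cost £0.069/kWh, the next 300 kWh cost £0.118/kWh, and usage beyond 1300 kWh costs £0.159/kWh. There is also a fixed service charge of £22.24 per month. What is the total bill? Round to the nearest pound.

£321

Usage = 81.3 kWh/day × 31 days = 2520.3 kWh
First 1000 kWh × £0.069 = £69.00
Next 300 kWh × £0.118 = £35.40
Remaining 1220.3 kWh × £0.159 = £194.03
Energy charge = £298.43; + service £22.24 = £320.67 ≈ £321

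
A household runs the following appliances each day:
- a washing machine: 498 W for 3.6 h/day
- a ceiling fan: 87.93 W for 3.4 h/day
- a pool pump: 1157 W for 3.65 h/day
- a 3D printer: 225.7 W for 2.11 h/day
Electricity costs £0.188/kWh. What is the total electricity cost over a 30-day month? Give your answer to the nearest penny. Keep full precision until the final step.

£38.30

washing machine: 498 W × 3.6 h × 30 d = 53,784 Wh = 53.78 kWh
ceiling fan: 87.93 W × 3.4 h × 30 d = 8,969 Wh = 8.969 kWh
pool pump: 1157 W × 3.65 h × 30 d = 126,692 Wh = 126.7 kWh
3D printer: 225.7 W × 2.11 h × 30 d = 14,287 Wh = 14.29 kWh
Total energy = 53.78 + 8.969 + 126.7 + 14.29 = 203.7 kWh
Cost = 203.7 kWh × £0.188 = £38.30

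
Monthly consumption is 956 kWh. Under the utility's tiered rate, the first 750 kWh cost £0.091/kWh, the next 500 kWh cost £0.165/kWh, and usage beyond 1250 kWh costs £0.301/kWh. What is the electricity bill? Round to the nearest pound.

First 750 kWh × £0.091 = £68.25
Next 206 kWh × £0.165 = £33.99
Remaining tier: 0 kWh (not reached)
Total = £102.24 ≈ £102

£102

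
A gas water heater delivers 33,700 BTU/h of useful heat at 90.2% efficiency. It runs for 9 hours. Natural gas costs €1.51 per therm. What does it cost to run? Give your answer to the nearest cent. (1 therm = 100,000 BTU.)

€5.08

Heat delivered = 33,700 BTU/h × 9 h = 303,300 BTU
Gas input = 303,300 / 0.902 = 336,253 BTU
= 336,253 / 100,000 = 3.363 therm
Cost = 3.363 × €1.51/therm = €5.08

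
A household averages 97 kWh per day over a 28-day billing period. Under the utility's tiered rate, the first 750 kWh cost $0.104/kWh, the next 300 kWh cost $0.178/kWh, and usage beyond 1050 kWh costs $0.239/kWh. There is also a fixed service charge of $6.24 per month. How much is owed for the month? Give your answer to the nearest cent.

Usage = 97 kWh/day × 28 days = 2716 kWh
First 750 kWh × $0.104 = $78.00
Next 300 kWh × $0.178 = $53.40
Remaining 1666 kWh × $0.239 = $398.17
Energy charge = $529.57; + service $6.24 = $535.81

$535.81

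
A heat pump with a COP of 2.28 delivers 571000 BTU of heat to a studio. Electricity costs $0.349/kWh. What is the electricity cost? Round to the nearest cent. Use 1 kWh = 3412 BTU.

Heat delivered = 571,000 BTU / 3412 = 167.4 kWh
Electrical input = 167.4 kWh / 2.28 = 73.4 kWh
Cost = 73.4 × $0.349/kWh = $25.62

$25.62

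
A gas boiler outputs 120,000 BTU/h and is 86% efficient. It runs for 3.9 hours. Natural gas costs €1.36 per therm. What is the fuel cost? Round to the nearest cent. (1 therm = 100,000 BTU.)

€7.40

Heat delivered = 120,000 BTU/h × 3.9 h = 468,000 BTU
Gas input = 468,000 / 0.86 = 544,186 BTU
= 544,186 / 100,000 = 5.442 therm
Cost = 5.442 × €1.36/therm = €7.40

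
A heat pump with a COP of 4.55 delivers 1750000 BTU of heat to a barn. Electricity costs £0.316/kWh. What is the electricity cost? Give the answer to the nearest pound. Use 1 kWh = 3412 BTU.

Heat delivered = 1,750,000 BTU / 3412 = 512.9 kWh
Electrical input = 512.9 kWh / 4.55 = 112.7 kWh
Cost = 112.7 × £0.316/kWh = £35.62 ≈ £36

£36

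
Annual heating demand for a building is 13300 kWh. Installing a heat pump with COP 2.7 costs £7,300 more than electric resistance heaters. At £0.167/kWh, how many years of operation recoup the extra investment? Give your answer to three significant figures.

Resistance: 13300 kWh × £0.167 = £2,221.10/yr
Heat pump: 13300 / 2.7 = 4926 kWh in → × £0.167 = £822.63/yr
Annual savings = £1,398.47
Payback = £7,300 / £1,398.47 = 5.22 years

5.22 years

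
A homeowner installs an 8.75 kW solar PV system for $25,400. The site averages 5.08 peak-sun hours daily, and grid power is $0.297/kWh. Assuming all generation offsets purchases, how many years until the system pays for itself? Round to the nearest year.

5 years

Daily generation = 8.75 kW × 5.08 h = 44.45 kWh
Annual generation = 44.45 × 365 = 16224 kWh
Annual savings = 16224 × $0.297 = $4,818.60
Payback = $25,400 / $4,818.60 = 5.27 years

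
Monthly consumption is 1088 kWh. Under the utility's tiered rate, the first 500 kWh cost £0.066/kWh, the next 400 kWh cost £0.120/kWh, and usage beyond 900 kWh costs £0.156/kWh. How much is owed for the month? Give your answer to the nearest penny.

First 500 kWh × £0.066 = £33.00
Next 400 kWh × £0.120 = £48.00
Remaining 188 kWh × £0.156 = £29.33
Total = £110.33

£110.33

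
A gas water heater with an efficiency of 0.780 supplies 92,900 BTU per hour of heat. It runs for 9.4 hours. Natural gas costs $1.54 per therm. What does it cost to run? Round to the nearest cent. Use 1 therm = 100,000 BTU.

$17.24

Heat delivered = 92,900 BTU/h × 9.4 h = 873,260 BTU
Gas input = 873,260 / 0.780 = 1,119,564 BTU
= 1,119,564 / 100,000 = 11.2 therm
Cost = 11.2 × $1.54/therm = $17.24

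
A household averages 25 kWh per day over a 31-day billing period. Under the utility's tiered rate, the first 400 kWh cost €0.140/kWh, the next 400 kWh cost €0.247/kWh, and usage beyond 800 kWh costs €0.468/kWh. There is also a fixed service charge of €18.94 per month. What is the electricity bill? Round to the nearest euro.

€168

Usage = 25 kWh/day × 31 days = 775 kWh
First 400 kWh × €0.140 = €56.00
Next 375 kWh × €0.247 = €92.62
Remaining tier: 0 kWh (not reached)
Energy charge = €148.62; + service €18.94 = €167.56 ≈ €168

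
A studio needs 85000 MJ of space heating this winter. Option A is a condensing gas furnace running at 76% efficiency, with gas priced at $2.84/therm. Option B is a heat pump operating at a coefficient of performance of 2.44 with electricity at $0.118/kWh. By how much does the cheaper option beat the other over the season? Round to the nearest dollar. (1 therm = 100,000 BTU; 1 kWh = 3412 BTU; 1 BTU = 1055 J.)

$1869

Heat load = 85000 MJ = 85,000,000,000 J / 1055 = 80,568,720 BTU
Gas: input = 80,568,720 / 0.76 = 106,011,474 BTU = 1,060 therm → 1,060 × $2.84 = $3,010.73
Heat pump: 80,568,720 BTU / 3412 = 23,610 kWh heat; / 2.44 = 9,678 kWh in → × $0.118 = $1,141.96
Difference = |$3,010.73 − $1,141.96| = $1,868.77 ≈ $1869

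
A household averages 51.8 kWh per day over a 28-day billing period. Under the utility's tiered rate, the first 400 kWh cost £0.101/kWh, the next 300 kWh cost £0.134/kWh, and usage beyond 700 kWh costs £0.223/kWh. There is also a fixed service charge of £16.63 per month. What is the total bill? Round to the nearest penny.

Usage = 51.8 kWh/day × 28 days = 1450.4 kWh
First 400 kWh × £0.101 = £40.40
Next 300 kWh × £0.134 = £40.20
Remaining 750.4 kWh × £0.223 = £167.34
Energy charge = £247.94; + service £16.63 = £264.57

£264.57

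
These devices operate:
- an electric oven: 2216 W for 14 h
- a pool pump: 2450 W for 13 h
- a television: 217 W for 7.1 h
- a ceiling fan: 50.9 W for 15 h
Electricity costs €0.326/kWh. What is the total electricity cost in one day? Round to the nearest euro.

electric oven: 2216 W × 14 h = 31,024 Wh = 31.02 kWh
pool pump: 2450 W × 13 h = 31,850 Wh = 31.85 kWh
television: 217 W × 7.1 h = 1,541 Wh = 1.541 kWh
ceiling fan: 50.9 W × 15 h = 764 Wh = 0.7635 kWh
Total energy = 31.02 + 31.85 + 1.541 + 0.7635 = 65.18 kWh
Cost = 65.18 kWh × €0.326 = €21.25 ≈ €21

€21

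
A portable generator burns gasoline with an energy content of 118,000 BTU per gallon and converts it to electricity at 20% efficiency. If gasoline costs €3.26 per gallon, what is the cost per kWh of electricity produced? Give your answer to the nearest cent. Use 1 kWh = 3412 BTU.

€0.47

Electrical output per gallon = 118,000 BTU × 0.20 / 3412 BTU/kWh = 6.917 kWh
Cost per kWh = €3.26 / 6.917 kWh = €0.471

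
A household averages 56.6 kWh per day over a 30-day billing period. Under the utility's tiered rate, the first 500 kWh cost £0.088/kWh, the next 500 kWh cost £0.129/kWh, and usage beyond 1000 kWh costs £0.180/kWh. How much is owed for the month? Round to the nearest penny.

£234.14

Usage = 56.6 kWh/day × 30 days = 1698 kWh
First 500 kWh × £0.088 = £44.00
Next 500 kWh × £0.129 = £64.50
Remaining 698 kWh × £0.180 = £125.64
Total = £234.14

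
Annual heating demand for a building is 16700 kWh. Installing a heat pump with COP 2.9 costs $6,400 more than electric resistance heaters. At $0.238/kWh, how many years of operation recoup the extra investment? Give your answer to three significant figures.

2.46 years

Resistance: 16700 kWh × $0.238 = $3,974.60/yr
Heat pump: 16700 / 2.9 = 5759 kWh in → × $0.238 = $1,370.55/yr
Annual savings = $2,604.05
Payback = $6,400 / $2,604.05 = 2.46 years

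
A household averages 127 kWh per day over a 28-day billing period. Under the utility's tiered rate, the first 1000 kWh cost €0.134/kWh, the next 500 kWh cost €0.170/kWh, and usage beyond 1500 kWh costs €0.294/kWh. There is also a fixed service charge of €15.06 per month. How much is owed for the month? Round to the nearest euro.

Usage = 127 kWh/day × 28 days = 3556 kWh
First 1000 kWh × €0.134 = €134.00
Next 500 kWh × €0.170 = €85.00
Remaining 2056 kWh × €0.294 = €604.46
Energy charge = €823.46; + service €15.06 = €838.52 ≈ €839

€839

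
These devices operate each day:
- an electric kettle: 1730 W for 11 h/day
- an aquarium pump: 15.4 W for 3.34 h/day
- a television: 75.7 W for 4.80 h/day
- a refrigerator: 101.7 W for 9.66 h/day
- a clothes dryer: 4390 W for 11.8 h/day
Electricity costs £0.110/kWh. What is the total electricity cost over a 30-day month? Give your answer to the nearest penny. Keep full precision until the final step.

£238.36

electric kettle: 1730 W × 11 h × 30 d = 570,900 Wh = 570.9 kWh
aquarium pump: 15.4 W × 3.34 h × 30 d = 1,543 Wh = 1.543 kWh
television: 75.7 W × 4.80 h × 30 d = 10,901 Wh = 10.9 kWh
refrigerator: 101.7 W × 9.66 h × 30 d = 29,473 Wh = 29.47 kWh
clothes dryer: 4390 W × 11.8 h × 30 d = 1,554,060 Wh = 1,554 kWh
Total energy = 570.9 + 1.543 + 10.9 + 29.47 + 1,554 = 2,167 kWh
Cost = 2,167 kWh × £0.110 = £238.36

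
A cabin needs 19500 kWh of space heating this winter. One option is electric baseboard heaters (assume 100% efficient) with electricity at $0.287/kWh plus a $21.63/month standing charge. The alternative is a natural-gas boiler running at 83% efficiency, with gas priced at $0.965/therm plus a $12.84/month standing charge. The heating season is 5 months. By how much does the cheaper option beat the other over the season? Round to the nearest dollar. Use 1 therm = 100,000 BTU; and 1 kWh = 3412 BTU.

Heat load = 19500 kWh × 3412 = 66,534,000 BTU
Gas: input = 66,534,000 / 0.83 = 80,161,446 BTU = 801.6 therm → 801.6 × $0.965 = $773.56; + 5 × $12.84 standing = $837.76
Electric: 66,534,000 BTU / 3412 = 19,500 kWh → × $0.287 = $5,596.50; + 5 × $21.63 standing = $5,704.65
Difference = |$837.76 − $5,704.65| = $4,866.89 ≈ $4867

$4867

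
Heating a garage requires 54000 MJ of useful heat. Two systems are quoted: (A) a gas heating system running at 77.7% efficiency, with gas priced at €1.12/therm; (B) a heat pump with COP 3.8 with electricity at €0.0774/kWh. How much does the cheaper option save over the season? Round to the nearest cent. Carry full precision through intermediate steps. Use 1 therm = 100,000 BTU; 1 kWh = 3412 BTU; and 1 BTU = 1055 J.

€432.24

Heat load = 54000 MJ = 54,000,000,000 J / 1055 = 51,184,834 BTU
Gas: input = 51,184,834 / 0.777 = 65,874,947 BTU = 658.7 therm → 658.7 × €1.12 = €737.80
Heat pump: 51,184,834 BTU / 3412 = 15,000 kWh heat; / 3.8 = 3,948 kWh in → × €0.0774 = €305.56
Difference = |€737.80 − €305.56| = €432.24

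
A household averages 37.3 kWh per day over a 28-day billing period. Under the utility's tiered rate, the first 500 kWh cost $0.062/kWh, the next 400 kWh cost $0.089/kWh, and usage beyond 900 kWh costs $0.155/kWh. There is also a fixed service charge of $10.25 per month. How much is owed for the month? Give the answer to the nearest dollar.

Usage = 37.3 kWh/day × 28 days = 1044.4 kWh
First 500 kWh × $0.062 = $31.00
Next 400 kWh × $0.089 = $35.60
Remaining 144.4 kWh × $0.155 = $22.38
Energy charge = $88.98; + service $10.25 = $99.23 ≈ $99

$99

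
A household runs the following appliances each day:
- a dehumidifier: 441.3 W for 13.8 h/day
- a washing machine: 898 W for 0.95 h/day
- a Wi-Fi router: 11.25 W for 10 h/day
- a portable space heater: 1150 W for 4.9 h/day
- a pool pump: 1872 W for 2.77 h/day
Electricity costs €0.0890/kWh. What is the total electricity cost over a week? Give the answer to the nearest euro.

dehumidifier: 441.3 W × 13.8 h × 7 d = 42,630 Wh = 42.63 kWh
washing machine: 898 W × 0.95 h × 7 d = 5,972 Wh = 5.972 kWh
Wi-Fi router: 11.25 W × 10 h × 7 d = 788 Wh = 0.7875 kWh
portable space heater: 1150 W × 4.9 h × 7 d = 39,445 Wh = 39.45 kWh
pool pump: 1872 W × 2.77 h × 7 d = 36,298 Wh = 36.3 kWh
Total energy = 42.63 + 5.972 + 0.7875 + 39.45 + 36.3 = 125.1 kWh
Cost = 125.1 kWh × €0.0890 = €11.14 ≈ €11

€11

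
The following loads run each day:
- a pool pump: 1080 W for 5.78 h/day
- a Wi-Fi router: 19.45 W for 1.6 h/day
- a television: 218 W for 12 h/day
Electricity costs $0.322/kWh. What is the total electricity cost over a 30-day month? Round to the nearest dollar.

$86

pool pump: 1080 W × 5.78 h × 30 d = 187,272 Wh = 187.3 kWh
Wi-Fi router: 19.45 W × 1.6 h × 30 d = 934 Wh = 0.9336 kWh
television: 218 W × 12 h × 30 d = 78,480 Wh = 78.48 kWh
Total energy = 187.3 + 0.9336 + 78.48 = 266.7 kWh
Cost = 266.7 kWh × $0.322 = $85.87 ≈ $86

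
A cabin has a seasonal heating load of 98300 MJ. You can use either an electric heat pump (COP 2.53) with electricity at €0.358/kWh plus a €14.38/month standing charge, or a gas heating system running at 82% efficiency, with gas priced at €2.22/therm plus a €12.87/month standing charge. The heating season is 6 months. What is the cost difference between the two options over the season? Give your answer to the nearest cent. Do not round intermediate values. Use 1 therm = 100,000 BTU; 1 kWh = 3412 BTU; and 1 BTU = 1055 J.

€1350.66

Heat load = 98300 MJ = 98,300,000,000 J / 1055 = 93,175,355 BTU
Gas: input = 93,175,355 / 0.82 = 113,628,482 BTU = 1,136 therm → 1,136 × €2.22 = €2,522.55; + 6 × €12.87 standing = €2,599.77
Heat pump: 93,175,355 BTU / 3412 = 27,310 kWh heat; / 2.53 = 10,790 kWh in → × €0.358 = €3,864.16; + 6 × €14.38 standing = €3,950.44
Difference = |€2,599.77 − €3,950.44| = €1,350.66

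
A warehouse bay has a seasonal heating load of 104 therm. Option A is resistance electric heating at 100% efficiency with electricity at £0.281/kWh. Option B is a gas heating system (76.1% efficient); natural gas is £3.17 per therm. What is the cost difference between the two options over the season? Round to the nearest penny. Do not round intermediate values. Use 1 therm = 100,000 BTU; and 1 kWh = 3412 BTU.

Heat load = 104 therm × 100,000 = 10,400,000 BTU
Gas: input = 10,400,000 / 0.761 = 13,666,229 BTU = 136.7 therm → 136.7 × £3.17 = £433.22
Electric: 10,400,000 BTU / 3412 = 3,048 kWh → × £0.281 = £856.51
Difference = |£433.22 − £856.51| = £423.29

£423.29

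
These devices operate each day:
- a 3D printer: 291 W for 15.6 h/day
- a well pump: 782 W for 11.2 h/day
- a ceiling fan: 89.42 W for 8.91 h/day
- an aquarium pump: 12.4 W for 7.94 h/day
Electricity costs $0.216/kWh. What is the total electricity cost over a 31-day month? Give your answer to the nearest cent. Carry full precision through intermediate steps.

3D printer: 291 W × 15.6 h × 31 d = 140,728 Wh = 140.7 kWh
well pump: 782 W × 11.2 h × 31 d = 271,510 Wh = 271.5 kWh
ceiling fan: 89.42 W × 8.91 h × 31 d = 24,699 Wh = 24.7 kWh
aquarium pump: 12.4 W × 7.94 h × 31 d = 3,052 Wh = 3.052 kWh
Total energy = 140.7 + 271.5 + 24.7 + 3.052 = 440 kWh
Cost = 440 kWh × $0.216 = $95.04

$95.04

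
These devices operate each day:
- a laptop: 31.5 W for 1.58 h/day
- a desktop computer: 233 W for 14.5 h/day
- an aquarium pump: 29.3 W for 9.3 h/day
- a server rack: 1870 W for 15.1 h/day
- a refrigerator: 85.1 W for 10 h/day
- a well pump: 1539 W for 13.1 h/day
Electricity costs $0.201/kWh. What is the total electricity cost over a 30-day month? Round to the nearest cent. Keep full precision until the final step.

$319.29

laptop: 31.5 W × 1.58 h × 30 d = 1,493 Wh = 1.493 kWh
desktop computer: 233 W × 14.5 h × 30 d = 101,355 Wh = 101.4 kWh
aquarium pump: 29.3 W × 9.3 h × 30 d = 8,175 Wh = 8.175 kWh
server rack: 1870 W × 15.1 h × 30 d = 847,110 Wh = 847.1 kWh
refrigerator: 85.1 W × 10 h × 30 d = 25,530 Wh = 25.53 kWh
well pump: 1539 W × 13.1 h × 30 d = 604,827 Wh = 604.8 kWh
Total energy = 1.493 + 101.4 + 8.175 + 847.1 + 25.53 + 604.8 = 1,588 kWh
Cost = 1,588 kWh × $0.201 = $319.29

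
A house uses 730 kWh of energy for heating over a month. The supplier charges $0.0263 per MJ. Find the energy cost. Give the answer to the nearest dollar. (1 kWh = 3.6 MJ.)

$69

730 kWh × (3.6 MJ/kWh) = 2,628 MJ
Cost = 2,628 MJ × $0.0263/MJ = $69.12 ≈ $69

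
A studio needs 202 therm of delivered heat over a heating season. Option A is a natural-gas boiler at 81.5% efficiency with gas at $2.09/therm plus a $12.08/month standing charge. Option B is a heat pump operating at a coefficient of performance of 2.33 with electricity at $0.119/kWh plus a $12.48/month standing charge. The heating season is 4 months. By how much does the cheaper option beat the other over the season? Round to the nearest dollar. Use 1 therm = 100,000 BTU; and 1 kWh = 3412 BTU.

$214

Heat load = 202 therm × 100,000 = 20,200,000 BTU
Gas: input = 20,200,000 / 0.815 = 24,785,276 BTU = 247.9 therm → 247.9 × $2.09 = $518.01; + 4 × $12.08 standing = $566.33
Heat pump: 20,200,000 BTU / 3412 = 5,920 kWh heat; / 2.33 = 2,541 kWh in → × $0.119 = $302.37; + 4 × $12.48 standing = $352.29
Difference = |$566.33 − $352.29| = $214.05 ≈ $214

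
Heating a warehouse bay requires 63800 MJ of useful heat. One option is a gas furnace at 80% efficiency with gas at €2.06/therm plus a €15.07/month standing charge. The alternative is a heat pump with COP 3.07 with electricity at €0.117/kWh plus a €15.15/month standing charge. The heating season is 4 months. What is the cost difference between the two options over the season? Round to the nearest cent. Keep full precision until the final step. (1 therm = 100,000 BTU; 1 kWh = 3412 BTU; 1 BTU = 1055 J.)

Heat load = 63800 MJ = 63,800,000,000 J / 1055 = 60,473,934 BTU
Gas: input = 60,473,934 / 0.800 = 75,592,417 BTU = 755.9 therm → 755.9 × €2.06 = €1,557.20; + 4 × €15.07 standing = €1,617.48
Heat pump: 60,473,934 BTU / 3412 = 17,720 kWh heat; / 3.07 = 5,773 kWh in → × €0.117 = €675.47; + 4 × €15.15 standing = €736.07
Difference = |€1,617.48 − €736.07| = €881.41

€881.41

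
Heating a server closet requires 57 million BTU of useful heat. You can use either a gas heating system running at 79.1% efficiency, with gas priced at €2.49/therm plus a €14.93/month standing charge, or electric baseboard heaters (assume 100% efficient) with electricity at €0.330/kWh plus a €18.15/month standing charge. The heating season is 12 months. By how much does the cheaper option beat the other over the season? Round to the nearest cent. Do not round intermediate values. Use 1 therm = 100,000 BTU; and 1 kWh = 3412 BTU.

€3757.22

Heat load = 57 × 10⁶ BTU = 57,000,000 BTU
Gas: input = 57,000,000 / 0.791 = 72,060,683 BTU = 720.6 therm → 720.6 × €2.49 = €1,794.31; + 12 × €14.93 standing = €1,973.47
Electric: 57,000,000 BTU / 3412 = 16,710 kWh → × €0.330 = €5,512.90; + 12 × €18.15 standing = €5,730.70
Difference = |€1,973.47 − €5,730.70| = €3,757.22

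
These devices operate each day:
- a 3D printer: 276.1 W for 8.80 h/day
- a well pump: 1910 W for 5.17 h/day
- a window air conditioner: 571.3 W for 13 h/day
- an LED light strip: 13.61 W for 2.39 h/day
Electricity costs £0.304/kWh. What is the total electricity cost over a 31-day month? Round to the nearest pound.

£186

3D printer: 276.1 W × 8.80 h × 31 d = 75,320 Wh = 75.32 kWh
well pump: 1910 W × 5.17 h × 31 d = 306,116 Wh = 306.1 kWh
window air conditioner: 571.3 W × 13 h × 31 d = 230,234 Wh = 230.2 kWh
LED light strip: 13.61 W × 2.39 h × 31 d = 1,008 Wh = 1.008 kWh
Total energy = 75.32 + 306.1 + 230.2 + 1.008 = 612.7 kWh
Cost = 612.7 kWh × £0.304 = £186.25 ≈ £186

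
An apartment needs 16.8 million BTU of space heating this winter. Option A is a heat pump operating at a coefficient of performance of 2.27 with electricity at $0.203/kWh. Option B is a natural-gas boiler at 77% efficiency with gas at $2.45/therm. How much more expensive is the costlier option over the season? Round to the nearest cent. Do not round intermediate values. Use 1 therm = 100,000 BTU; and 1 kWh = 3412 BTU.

Heat load = 16.8 × 10⁶ BTU = 16,800,000 BTU
Gas: input = 16,800,000 / 0.77 = 21,818,182 BTU = 218.2 therm → 218.2 × $2.45 = $534.55
Heat pump: 16,800,000 BTU / 3412 = 4,924 kWh heat; / 2.27 = 2,169 kWh in → × $0.203 = $440.32
Difference = |$534.55 − $440.32| = $94.22

$94.22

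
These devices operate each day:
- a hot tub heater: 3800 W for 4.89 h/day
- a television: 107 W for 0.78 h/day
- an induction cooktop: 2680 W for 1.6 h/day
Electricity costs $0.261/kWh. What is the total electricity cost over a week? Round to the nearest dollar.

hot tub heater: 3800 W × 4.89 h × 7 d = 130,074 Wh = 130.1 kWh
television: 107 W × 0.78 h × 7 d = 584 Wh = 0.5842 kWh
induction cooktop: 2680 W × 1.6 h × 7 d = 30,016 Wh = 30.02 kWh
Total energy = 130.1 + 0.5842 + 30.02 = 160.7 kWh
Cost = 160.7 kWh × $0.261 = $41.94 ≈ $42

$42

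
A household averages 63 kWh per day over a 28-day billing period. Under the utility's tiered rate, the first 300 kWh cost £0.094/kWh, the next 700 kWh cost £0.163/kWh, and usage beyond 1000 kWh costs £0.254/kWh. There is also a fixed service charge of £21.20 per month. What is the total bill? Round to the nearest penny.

Usage = 63 kWh/day × 28 days = 1764 kWh
First 300 kWh × £0.094 = £28.20
Next 700 kWh × £0.163 = £114.10
Remaining 764 kWh × £0.254 = £194.06
Energy charge = £336.36; + service £21.20 = £357.56

£357.56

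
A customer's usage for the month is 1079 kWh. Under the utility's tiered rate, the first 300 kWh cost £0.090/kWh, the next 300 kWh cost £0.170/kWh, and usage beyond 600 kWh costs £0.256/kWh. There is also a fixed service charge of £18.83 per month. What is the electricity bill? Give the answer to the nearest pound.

£219

First 300 kWh × £0.090 = £27.00
Next 300 kWh × £0.170 = £51.00
Remaining 479 kWh × £0.256 = £122.62
Energy charge = £200.62; + service £18.83 = £219.45 ≈ £219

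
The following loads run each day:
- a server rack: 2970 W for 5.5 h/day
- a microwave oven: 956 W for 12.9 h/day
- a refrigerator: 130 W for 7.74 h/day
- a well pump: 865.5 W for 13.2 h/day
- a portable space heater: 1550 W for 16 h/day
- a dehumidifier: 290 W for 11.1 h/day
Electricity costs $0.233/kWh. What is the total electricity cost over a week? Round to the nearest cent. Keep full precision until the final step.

$112.73

server rack: 2970 W × 5.5 h × 7 d = 114,345 Wh = 114.3 kWh
microwave oven: 956 W × 12.9 h × 7 d = 86,327 Wh = 86.33 kWh
refrigerator: 130 W × 7.74 h × 7 d = 7,043 Wh = 7.043 kWh
well pump: 865.5 W × 13.2 h × 7 d = 79,972 Wh = 79.97 kWh
portable space heater: 1550 W × 16 h × 7 d = 173,600 Wh = 173.6 kWh
dehumidifier: 290 W × 11.1 h × 7 d = 22,533 Wh = 22.53 kWh
Total energy = 114.3 + 86.33 + 7.043 + 79.97 + 173.6 + 22.53 = 483.8 kWh
Cost = 483.8 kWh × $0.233 = $112.73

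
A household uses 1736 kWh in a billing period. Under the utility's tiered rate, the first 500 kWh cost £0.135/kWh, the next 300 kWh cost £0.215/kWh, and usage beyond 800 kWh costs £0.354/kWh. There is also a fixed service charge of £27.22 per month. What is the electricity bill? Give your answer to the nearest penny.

£490.56

First 500 kWh × £0.135 = £67.50
Next 300 kWh × £0.215 = £64.50
Remaining 936 kWh × £0.354 = £331.34
Energy charge = £463.34; + service £27.22 = £490.56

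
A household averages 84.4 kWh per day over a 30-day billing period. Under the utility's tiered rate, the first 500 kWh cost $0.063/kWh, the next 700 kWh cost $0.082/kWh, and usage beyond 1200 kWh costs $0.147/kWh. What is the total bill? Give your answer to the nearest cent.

Usage = 84.4 kWh/day × 30 days = 2532 kWh
First 500 kWh × $0.063 = $31.50
Next 700 kWh × $0.082 = $57.40
Remaining 1332 kWh × $0.147 = $195.80
Total = $284.70

$284.70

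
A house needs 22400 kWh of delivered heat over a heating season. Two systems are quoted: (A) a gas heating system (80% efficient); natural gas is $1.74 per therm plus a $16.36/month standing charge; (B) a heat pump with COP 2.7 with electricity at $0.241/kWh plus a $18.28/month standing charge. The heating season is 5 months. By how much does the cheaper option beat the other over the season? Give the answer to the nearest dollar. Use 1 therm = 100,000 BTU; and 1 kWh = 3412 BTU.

$347

Heat load = 22400 kWh × 3412 = 76,428,800 BTU
Gas: input = 76,428,800 / 0.80 = 95,536,000 BTU = 955.4 therm → 955.4 × $1.74 = $1,662.33; + 5 × $16.36 standing = $1,744.13
Heat pump: 76,428,800 BTU / 3412 = 22,400 kWh heat; / 2.7 = 8,296 kWh in → × $0.241 = $1,999.41; + 5 × $18.28 standing = $2,090.81
Difference = |$1,744.13 − $2,090.81| = $346.68 ≈ $347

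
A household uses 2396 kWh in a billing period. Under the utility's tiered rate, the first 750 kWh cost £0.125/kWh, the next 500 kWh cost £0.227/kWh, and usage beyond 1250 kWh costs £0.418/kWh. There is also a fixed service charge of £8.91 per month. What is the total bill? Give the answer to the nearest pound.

First 750 kWh × £0.125 = £93.75
Next 500 kWh × £0.227 = £113.50
Remaining 1146 kWh × £0.418 = £479.03
Energy charge = £686.28; + service £8.91 = £695.19 ≈ £695

£695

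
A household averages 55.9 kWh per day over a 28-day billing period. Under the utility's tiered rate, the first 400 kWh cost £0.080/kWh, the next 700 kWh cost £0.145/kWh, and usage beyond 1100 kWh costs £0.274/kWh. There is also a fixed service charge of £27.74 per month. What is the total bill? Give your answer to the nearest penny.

£288.70

Usage = 55.9 kWh/day × 28 days = 1565.2 kWh
First 400 kWh × £0.080 = £32.00
Next 700 kWh × £0.145 = £101.50
Remaining 465.2 kWh × £0.274 = £127.46
Energy charge = £260.96; + service £27.74 = £288.70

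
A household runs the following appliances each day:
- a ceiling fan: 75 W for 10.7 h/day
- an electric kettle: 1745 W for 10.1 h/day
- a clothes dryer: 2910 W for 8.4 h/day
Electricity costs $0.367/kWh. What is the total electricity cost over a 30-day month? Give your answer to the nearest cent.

ceiling fan: 75 W × 10.7 h × 30 d = 24,075 Wh = 24.07 kWh
electric kettle: 1745 W × 10.1 h × 30 d = 528,735 Wh = 528.7 kWh
clothes dryer: 2910 W × 8.4 h × 30 d = 733,320 Wh = 733.3 kWh
Total energy = 24.07 + 528.7 + 733.3 = 1,286 kWh
Cost = 1,286 kWh × $0.367 = $472.01

$472.01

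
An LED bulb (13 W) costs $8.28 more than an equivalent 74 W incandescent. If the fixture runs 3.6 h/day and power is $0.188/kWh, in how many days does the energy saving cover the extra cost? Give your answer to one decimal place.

200.6 days

Power saved = 74 − 13 = 61 W
Daily energy saved = 61 W × 3.6 h = 219.6 Wh = 0.2196 kWh
Daily savings = 0.2196 × $0.188 = $0.0413
Payback = $8.28 / $0.0413 per day = 200.6 days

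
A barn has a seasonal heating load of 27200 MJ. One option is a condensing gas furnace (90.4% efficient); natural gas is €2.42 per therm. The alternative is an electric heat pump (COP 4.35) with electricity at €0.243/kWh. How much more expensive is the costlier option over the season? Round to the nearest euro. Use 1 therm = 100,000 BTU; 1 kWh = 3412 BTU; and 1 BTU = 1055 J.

€268

Heat load = 27200 MJ = 27,200,000,000 J / 1055 = 25,781,991 BTU
Gas: input = 25,781,991 / 0.904 = 28,519,901 BTU = 285.2 therm → 285.2 × €2.42 = €690.18
Heat pump: 25,781,991 BTU / 3412 = 7,556 kWh heat; / 4.35 = 1,737 kWh in → × €0.243 = €422.11
Difference = |€690.18 − €422.11| = €268.07 ≈ €268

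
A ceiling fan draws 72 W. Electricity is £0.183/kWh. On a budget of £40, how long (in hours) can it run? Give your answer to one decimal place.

3035.8 h

Energy budget = £40 / £0.183 per kWh = 218.6 kWh = 218,579 Wh
Runtime = 218,579 Wh / 72 W = 3,036 h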